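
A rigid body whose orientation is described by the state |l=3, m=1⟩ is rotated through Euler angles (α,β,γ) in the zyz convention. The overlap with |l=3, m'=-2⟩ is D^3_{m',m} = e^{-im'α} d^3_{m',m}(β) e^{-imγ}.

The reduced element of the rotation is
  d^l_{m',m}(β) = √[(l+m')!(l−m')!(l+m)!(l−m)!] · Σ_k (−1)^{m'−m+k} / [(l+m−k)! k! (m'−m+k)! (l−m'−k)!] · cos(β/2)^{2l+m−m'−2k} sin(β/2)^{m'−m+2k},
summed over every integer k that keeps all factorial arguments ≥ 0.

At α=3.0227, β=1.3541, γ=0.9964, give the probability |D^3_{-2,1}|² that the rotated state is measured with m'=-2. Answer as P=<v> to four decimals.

Split into d^3_{-2,1}(β=1.3541) × two z-phases.
With c≡cos(β/2)=0.779424 and s≡sin(β/2)=0.626496, N=[1·120·24·2]^{1/2}=75.894664
k: max(0,(1)−(-2))=3 … min(3+(1),3−(-2))=4
  k=3: (−1)^0·75.8947/(12)·0.7794^3·0.6265^3 = +0.736390
  k=4: (−1)^1·75.8947/(24)·0.7794^1·0.6265^5 = -0.237885
d^3_{-2,1}(1.3541) = +0.736390 -0.237885 = +0.498505
|D^3_{-2,1}|² = |d^3_{-2,1}(β)|² = (+0.498505)² = 0.248507 (the z-rotation phases have unit modulus)

P=0.2485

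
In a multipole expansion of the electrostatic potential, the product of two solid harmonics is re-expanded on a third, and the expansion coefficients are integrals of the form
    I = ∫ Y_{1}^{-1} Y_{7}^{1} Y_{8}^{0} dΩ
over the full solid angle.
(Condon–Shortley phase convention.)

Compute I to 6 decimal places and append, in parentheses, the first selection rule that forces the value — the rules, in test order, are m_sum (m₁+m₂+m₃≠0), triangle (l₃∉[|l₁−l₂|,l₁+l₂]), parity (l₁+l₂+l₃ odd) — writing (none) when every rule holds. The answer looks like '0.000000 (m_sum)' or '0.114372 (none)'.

0.161907 (none)

Checks pass: Σm=0; 16 even; l₃=8∈[6,8].
(2·1+1)(2·7+1)(2·8+1) = 765
Δ: 0! 2! 14! / 17! → 1/2040
sum: t=0:+1/25401600 = 1/25401600
3j²(1 7 8; 0 0 0) = Δ·Π!·Σ² = 8/255  (sign +1)
sum: t=0:+1/58060800 = 1/58060800
3j²(1 7 8; -1 1 0) = Δ·Π!·Σ² = 7/510  (sign +1)
combine: 4πI² = 765·8/255·7/510 = 28/85
take √, sign +1: I = 0.16190663
No selection rule forces the value: the integral is nonzero (none).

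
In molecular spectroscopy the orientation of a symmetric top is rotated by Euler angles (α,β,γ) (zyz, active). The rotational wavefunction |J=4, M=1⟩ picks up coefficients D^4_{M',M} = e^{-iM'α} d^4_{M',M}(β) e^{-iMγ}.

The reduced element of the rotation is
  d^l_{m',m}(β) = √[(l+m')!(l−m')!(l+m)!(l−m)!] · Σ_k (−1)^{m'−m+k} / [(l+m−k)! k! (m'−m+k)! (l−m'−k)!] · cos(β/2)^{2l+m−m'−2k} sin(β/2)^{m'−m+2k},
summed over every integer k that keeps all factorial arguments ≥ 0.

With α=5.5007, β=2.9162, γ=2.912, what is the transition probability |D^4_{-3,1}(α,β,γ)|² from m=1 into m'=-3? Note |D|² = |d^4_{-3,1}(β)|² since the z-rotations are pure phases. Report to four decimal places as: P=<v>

P=0.0089

Split into d^4_{-3,1}(β=2.9162) × two z-phases.
c=cos(2.916200/2)=0.112458, s=sin(2.916200/2)=0.993656; N=√[1·5040·120·6]=1904.940944
k: max(0,(1)−(-3))=4 … min(4+(1),4−(-3))=5
  k=4: (−1)^0·1904.9409/(144)·0.1125^4·0.9937^4 = +0.002063
  k=5: (−1)^1·1904.9409/(240)·0.1125^2·0.9937^6 = -0.096620
d^4_{-3,1}(2.9162) = +0.002063 -0.096620 = -0.094558
|D^4_{-3,1}|² = |d^4_{-3,1}(β)|² = (-0.094558)² = 0.008941 (the z-rotation phases have unit modulus)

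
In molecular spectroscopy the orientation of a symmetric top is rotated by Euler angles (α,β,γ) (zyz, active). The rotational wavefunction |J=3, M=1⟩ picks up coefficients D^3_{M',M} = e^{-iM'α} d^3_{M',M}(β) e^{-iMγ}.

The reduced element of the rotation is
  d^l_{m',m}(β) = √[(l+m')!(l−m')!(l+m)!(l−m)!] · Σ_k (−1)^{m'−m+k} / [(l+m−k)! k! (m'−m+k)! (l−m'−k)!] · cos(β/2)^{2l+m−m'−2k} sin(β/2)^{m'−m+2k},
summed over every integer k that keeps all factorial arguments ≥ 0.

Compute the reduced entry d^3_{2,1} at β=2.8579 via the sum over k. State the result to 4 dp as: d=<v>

d=0.0172

d^3_{2,1}(β=2.8579) via the finite sum:
With c≡cos(β/2)=0.141371 and s≡sin(β/2)=0.989957, N=[120·1·24·2]^{1/2}=75.894664
Admissible k: 0..1 (factorial args all ≥0)
  k=0: (−1)^1·75.8947/(24)·0.1414^5·0.9900^1 = -0.000177
  k=1: (−1)^2·75.8947/(12)·0.1414^3·0.9900^3 = +0.017336
d^3_{2,1}(2.8579) = -0.000177 +0.017336 = +0.017160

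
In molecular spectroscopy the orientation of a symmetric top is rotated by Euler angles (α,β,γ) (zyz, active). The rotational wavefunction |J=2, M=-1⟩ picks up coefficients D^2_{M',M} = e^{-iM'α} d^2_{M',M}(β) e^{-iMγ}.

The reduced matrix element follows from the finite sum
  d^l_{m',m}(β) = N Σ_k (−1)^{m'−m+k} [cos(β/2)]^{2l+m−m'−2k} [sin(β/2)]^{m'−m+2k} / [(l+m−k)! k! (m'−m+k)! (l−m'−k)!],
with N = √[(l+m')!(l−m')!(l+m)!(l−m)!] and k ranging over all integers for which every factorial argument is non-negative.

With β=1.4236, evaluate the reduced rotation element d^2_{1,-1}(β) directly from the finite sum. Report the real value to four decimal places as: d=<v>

d=0.5518

d^2_{1,-1}(β=1.4236) via the finite sum:
With c≡cos(β/2)=0.757187 and s≡sin(β/2)=0.653198, N=[6·1·1·6]^{1/2}=6.000000
k: max(0,(-1)−(1))=0 … min(2+(-1),2−(1))=1
  k=0: (−1)^2·6.0000/(2)·0.7572^2·0.6532^2 = +0.733867
  k=1: (−1)^3·6.0000/(6)·0.7572^0·0.6532^4 = -0.182045
d^2_{1,-1}(1.4236) = +0.733867 -0.182045 = +0.551822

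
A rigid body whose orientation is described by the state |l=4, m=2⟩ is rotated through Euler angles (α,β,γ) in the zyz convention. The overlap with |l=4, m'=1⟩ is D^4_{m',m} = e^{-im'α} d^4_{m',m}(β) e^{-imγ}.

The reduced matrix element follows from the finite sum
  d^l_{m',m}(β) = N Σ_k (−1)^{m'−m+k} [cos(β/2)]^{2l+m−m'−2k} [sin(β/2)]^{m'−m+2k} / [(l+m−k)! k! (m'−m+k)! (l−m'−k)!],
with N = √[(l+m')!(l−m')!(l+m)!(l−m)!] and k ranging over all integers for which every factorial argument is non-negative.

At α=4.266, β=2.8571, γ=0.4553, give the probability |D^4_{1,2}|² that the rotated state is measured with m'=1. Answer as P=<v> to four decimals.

Split into d^4_{1,2}(β=2.8571) × two z-phases.
Half-angle: c=0.141767, s=0.989900. N=√(120·6·720·2)=1018.233765
k: max(0,(2)−(1))=1 … min(4+(2),4−(1))=3
  k=1: (−1)^0·1018.2338/(240)·0.1418^7·0.9899^1 = +0.000005
  k=2: (−1)^1·1018.2338/(48)·0.1418^5·0.9899^3 = -0.001178
  k=3: (−1)^2·1018.2338/(72)·0.1418^3·0.9899^5 = +0.038300
d^4_{1,2}(2.8571) = +0.000005 -0.001178 +0.038300 = +0.037126
|D^4_{1,2}|² = |d^4_{1,2}(β)|² = (+0.037126)² = 0.001378 (the z-rotation phases have unit modulus)

P=0.0014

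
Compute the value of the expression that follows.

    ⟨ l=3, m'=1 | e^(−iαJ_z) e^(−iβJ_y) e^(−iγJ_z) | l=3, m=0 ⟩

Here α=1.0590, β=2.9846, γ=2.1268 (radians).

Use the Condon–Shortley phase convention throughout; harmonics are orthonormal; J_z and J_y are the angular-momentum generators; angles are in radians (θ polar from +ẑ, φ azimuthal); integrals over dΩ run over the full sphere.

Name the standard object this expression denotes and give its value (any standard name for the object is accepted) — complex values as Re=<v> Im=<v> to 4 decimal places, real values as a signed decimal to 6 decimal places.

This is a Wigner D-matrix element — the rotation-matrix element ⟨l m'| R(α,β,γ) |l m⟩ in the angular-momentum basis.
Split into d^3_{1,0}(β=2.9846) × two z-phases.
Half-angle: c=0.078416, s=0.996921. N=√(24·2·6·6)=41.569219
Admissible k: 0..2 (factorial args all ≥0)
  k=0: (−1)^1·41.5692/(12)·0.0784^5·0.9969^1 = -0.000010
  k=1: (−1)^2·41.5692/(4)·0.0784^3·0.9969^3 = +0.004965
  k=2: (−1)^3·41.5692/(12)·0.0784^1·0.9969^5 = -0.267484
d^3_{1,0}(2.9846) = -0.000010 +0.004965 -0.267484 = -0.262529
Attach z-rotation phases: D = e^{-i(1)(1.0590)}·(-0.262529)·e^{-i(0)(2.1268)} = -0.128572+0.228890i

Wigner D-matrix element, Re=-0.1286 Im=0.2289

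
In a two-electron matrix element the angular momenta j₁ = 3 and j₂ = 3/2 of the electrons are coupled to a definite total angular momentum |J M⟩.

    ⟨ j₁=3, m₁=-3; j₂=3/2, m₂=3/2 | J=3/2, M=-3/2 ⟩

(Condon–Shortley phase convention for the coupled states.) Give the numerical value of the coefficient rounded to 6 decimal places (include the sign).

-0.755929  (= −√(4/7))

j₁+j₂−J=3  J+j₁−j₂=3  J−j₁+j₂=0  j₁+j₂+J+1=7
(j₁±m₁, j₂±m₂, J±M) = (0,6,3,0,0,3)
P² = 5184/7
sum k=3..3:
  [3] −1/36 = -1/36
S = -1/36
C² = P²·S² = 4/7 ; C = -0.755929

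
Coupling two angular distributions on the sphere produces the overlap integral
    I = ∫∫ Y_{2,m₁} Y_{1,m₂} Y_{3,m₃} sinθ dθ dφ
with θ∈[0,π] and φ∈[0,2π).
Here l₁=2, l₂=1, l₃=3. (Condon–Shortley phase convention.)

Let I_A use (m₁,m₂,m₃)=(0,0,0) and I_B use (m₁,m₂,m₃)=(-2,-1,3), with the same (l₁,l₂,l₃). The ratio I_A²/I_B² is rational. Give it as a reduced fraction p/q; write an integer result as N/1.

Shared (l₁,l₂,l₃)=(2,1,3): N and (l;000)² cancel in I_A²/I_B².
A: Δ = 0!·4!·2!/7! = 1/105; Racah Σ t=0..0: t=0:+1/4 = 1/4; ⇒ 3j(2 1 3; 0 0 0)² = 3/35, sgn -1
B: Δ = 0!·4!·2!/7! = 1/105; Racah Σ t=0..0: t=0:+1/48 = 1/48; ⇒ 3j(2 1 3; -2 -1 3)² = 1/7, sgn +1
I_A²/I_B² = (3/35)/(1/7) = 3/5

3/5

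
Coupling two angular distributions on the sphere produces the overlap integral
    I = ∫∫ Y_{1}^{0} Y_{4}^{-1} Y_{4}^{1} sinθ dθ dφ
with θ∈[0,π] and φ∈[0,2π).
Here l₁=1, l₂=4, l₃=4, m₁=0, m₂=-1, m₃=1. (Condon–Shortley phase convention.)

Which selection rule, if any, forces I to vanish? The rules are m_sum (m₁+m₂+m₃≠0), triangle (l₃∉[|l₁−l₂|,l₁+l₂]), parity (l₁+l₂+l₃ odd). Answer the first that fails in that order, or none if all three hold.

azimuthal sum: 0 − 1 + 1 = 0  ✓
3 ≤ 4 ≤ 5 (triangle on l)  ✓
L = 1 + 4 + 4 = 9 (odd)  ✗

parity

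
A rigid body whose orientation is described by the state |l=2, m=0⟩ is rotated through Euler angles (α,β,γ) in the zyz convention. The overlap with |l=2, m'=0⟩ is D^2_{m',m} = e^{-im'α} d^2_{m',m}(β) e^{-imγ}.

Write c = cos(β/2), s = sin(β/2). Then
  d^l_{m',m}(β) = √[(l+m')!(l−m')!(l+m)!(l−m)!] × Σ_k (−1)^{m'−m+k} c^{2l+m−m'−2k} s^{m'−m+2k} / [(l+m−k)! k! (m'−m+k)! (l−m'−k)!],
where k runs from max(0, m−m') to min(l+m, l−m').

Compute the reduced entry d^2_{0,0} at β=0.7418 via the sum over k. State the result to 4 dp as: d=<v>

d=0.3153

d^2_{0,0}(β=0.7418) via the finite sum:
With c≡cos(β/2)=0.932002 and s≡sin(β/2)=0.362454, N=[2·2·2·2]^{1/2}=4.000000
The bounds max(0,m−m')=0 and min(l+m,l−m')=2 give 3 terms
  k=0: (−1)^0·4.0000/(4)·0.9320^4·0.3625^0 = +0.754513
  k=1: (−1)^1·4.0000/(1)·0.9320^2·0.3625^2 = -0.456457
  k=2: (−1)^2·4.0000/(4)·0.9320^0·0.3625^4 = +0.017259
d^2_{0,0}(0.7418) = +0.754513 -0.456457 +0.017259 = +0.315314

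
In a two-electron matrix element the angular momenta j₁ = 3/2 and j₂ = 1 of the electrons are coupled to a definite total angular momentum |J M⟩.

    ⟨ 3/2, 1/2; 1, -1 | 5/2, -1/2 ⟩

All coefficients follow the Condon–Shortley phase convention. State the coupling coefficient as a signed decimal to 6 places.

+√(3/10) = +0.547723

√[6·0!3!2!/6! · 2!1!0!2!2!3!] = √(24/5)
  +(−1)^0/∏(0,0,1,0,2,2)! = 1/4  (running 1/4)
⟨..|..⟩ = √(24/5)·(1/4) = +0.547723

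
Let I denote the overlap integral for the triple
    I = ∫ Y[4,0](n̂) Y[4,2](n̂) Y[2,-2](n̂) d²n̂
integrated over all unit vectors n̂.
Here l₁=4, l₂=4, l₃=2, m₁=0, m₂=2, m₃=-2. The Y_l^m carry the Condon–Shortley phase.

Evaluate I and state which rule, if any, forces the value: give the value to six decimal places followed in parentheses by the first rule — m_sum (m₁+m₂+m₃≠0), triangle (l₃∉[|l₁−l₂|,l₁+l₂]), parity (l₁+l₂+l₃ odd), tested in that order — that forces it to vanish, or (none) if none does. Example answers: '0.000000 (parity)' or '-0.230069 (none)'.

-0.190365 (none)

m-sum 0 ✓  L=10 even ✓  0≤2≤8 ✓
Π(2lᵢ+1) = 9×9×5 = 405
triangle coeff Δ(4,4,2) = 1/13860
Σ_t [2,4]: t=2:+1/192 t=3:−1/36 t=4:+1/192 = -5/288
(3j)²=20/693 [(4 4 2; 0 0 0)], sign=-1
Σ_t [4,4]: t=4:+1/192 = 1/192
(3j)²=3/77 [(4 4 2; 0 2 -2)], sign=+1
⇒ 4πI² = 2700/5929
I = (-1)√(2700/5929/(4π)) = -0.19036462
No selection rule forces the value: the integral is nonzero (none).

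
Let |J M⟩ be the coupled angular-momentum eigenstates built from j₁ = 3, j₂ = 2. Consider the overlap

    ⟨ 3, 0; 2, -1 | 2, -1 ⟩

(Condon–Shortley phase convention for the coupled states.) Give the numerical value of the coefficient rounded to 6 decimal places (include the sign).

-0.534522  (= −√(2/7))

√[5·3!3!1!/8! · 3!3!1!3!1!3!] = √(81/14)
  +(−1)^0/∏(0,3,3,1,0,0)! = 1/36  (running 1/36)
  +(−1)^1/∏(1,2,2,0,1,1)! = -1/4  (running -2/9)
⟨..|..⟩ = √(81/14)·(-2/9) = -0.534522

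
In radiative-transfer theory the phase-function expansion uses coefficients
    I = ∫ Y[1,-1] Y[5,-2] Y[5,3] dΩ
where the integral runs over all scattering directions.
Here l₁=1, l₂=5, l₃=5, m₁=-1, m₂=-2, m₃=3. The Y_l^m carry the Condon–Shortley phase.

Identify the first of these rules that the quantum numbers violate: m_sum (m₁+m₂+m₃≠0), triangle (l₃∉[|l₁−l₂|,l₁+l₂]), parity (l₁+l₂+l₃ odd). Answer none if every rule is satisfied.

azimuthal sum: -1 − 2 + 3 = 0  ✓
4 ≤ 5 ≤ 6 (triangle on l)  ✓
L = 1 + 5 + 5 = 11 (odd)  ✗

parity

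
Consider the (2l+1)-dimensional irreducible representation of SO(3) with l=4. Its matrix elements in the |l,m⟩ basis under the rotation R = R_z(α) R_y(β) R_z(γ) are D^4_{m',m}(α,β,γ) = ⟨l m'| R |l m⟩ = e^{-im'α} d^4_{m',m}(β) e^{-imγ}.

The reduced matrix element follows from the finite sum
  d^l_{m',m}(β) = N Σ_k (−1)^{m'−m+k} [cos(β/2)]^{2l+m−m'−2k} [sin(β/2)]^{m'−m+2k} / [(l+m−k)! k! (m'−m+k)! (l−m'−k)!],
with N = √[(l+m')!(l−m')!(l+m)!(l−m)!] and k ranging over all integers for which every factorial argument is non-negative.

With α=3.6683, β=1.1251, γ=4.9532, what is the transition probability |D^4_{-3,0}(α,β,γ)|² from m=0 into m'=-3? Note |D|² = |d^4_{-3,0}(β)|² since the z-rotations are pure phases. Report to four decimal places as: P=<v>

P=0.2194

Split into d^4_{-3,0}(β=1.1251) × two z-phases.
c=cos(1.125100/2)=0.845898, s=sin(1.125100/2)=0.533345; N=√[1·5040·24·24]=1703.830978
k∈{3,4} keeps every argument non-negative
  k=3: (−1)^0·1703.8310/(144)·0.8459^5·0.5333^3 = +0.777460
  k=4: (−1)^1·1703.8310/(144)·0.8459^3·0.5333^5 = -0.309071
d^4_{-3,0}(1.1251) = +0.777460 -0.309071 = +0.468389
|D^4_{-3,0}|² = |d^4_{-3,0}(β)|² = (+0.468389)² = 0.219388 (the z-rotation phases have unit modulus)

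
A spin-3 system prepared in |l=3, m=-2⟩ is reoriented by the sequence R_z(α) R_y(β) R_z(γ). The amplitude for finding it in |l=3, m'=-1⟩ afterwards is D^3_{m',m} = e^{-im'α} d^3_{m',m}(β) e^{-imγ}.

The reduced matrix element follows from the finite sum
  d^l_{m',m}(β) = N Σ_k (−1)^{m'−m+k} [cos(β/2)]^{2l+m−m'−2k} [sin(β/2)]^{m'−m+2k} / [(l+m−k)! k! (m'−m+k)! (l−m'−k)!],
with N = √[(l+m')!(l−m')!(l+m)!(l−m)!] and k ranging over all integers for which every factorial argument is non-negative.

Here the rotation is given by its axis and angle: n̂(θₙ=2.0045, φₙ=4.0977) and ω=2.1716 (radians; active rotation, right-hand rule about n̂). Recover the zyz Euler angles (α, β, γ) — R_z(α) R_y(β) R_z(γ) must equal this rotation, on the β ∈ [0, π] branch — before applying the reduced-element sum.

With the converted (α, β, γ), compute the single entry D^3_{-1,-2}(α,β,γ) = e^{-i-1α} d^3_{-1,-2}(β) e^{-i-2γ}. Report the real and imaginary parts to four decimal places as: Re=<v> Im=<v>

Re=-0.0830 Im=0.4954

Axis–angle → zyz. n̂ = (sinθₙcosφₙ, sinθₙsinφₙ, cosθₙ) = (-0.523311, -0.741316, -0.420234), ω = 2.1716.
R = I cosω + sinω [n̂]ₓ + (1−cosω) n̂n̂ᵀ gives
  R = [-0.136640, +0.953886, -0.267266; +0.260598, +0.294907, +0.919303; +0.955729, +0.055965, -0.288877]
β = atan2(√(R₁₃²+R₂₃²), R₃₃) = 1.863850; α = atan2(R₂₃, R₁₃) mod 2π = 1.853724; γ = atan2(R₃₂, −R₃₁) mod 2π = 3.083102
Split into d^3_{-1,-2}(β=1.8639) × two z-phases.
Half-angle: c=0.596290, s=0.802769. N=√(2·24·1·120)=75.894664
The bounds max(0,m−m')=0 and min(l+m,l−m')=1 give 2 terms
  k=0: (−1)^1·75.8947/(24)·0.5963^5·0.8028^1 = -0.191371
  k=1: (−1)^2·75.8947/(12)·0.5963^3·0.8028^3 = +0.693704
d^3_{-1,-2}(1.8639) = -0.191371 +0.693704 = +0.502333
Attach z-rotation phases: D = e^{-i(-1)(1.8537)}·(+0.502333)·e^{-i(-2)(3.0831)} = -0.082979+0.495432i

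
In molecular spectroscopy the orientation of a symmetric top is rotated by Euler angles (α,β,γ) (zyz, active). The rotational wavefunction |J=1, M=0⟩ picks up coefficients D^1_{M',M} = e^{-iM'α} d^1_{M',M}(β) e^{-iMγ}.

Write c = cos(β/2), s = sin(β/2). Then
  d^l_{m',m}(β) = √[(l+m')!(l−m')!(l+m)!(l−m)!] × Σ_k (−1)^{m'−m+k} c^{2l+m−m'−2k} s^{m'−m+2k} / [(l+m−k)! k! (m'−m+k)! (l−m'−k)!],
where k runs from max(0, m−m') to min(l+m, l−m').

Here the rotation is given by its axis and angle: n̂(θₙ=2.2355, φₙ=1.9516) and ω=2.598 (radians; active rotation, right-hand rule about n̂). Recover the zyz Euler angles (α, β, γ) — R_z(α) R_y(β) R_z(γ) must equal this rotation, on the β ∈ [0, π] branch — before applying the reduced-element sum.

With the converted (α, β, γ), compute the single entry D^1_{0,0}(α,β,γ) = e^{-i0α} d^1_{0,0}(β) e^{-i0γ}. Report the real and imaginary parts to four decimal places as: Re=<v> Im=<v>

Re=-0.1498 Im=0.0000

Axis–angle → zyz. n̂ = (sinθₙcosφₙ, sinθₙsinφₙ, cosθₙ) = (-0.292539, +0.730717, -0.616826), ω = 2.5980.
R = I cosω + sinω [n̂]ₓ + (1−cosω) n̂n̂ᵀ gives
  R = [-0.697034, -0.077682, +0.712818; -0.715744, +0.135073, -0.685176; -0.043056, -0.987786, -0.149751]
β = atan2(√(R₁₃²+R₂₃²), R₃₃) = 1.721112; α = atan2(R₂₃, R₁₃) mod 2π = 5.517557; γ = atan2(R₃₂, −R₃₁) mod 2π = 4.755950
First d^1_{0,0}(β=1.7211), then the phase factors e^{-i(0)α} and e^{-i(0)γ}:
Half-angle: c=0.652016, s=0.758205. N=√(1·1·1·1)=1.000000
The bounds max(0,m−m')=0 and min(l+m,l−m')=1 give 2 terms
  k=0: (−1)^0·1.0000/(1)·0.6520^2·0.7582^0 = +0.425125
  k=1: (−1)^1·1.0000/(1)·0.6520^0·0.7582^2 = -0.574875
d^1_{0,0}(1.7211) = +0.425125 -0.574875 = -0.149751
D = (+1.000000+0.000000i)·(-0.149751)·(+1.000000+0.000000i) = -0.149751+0.000000i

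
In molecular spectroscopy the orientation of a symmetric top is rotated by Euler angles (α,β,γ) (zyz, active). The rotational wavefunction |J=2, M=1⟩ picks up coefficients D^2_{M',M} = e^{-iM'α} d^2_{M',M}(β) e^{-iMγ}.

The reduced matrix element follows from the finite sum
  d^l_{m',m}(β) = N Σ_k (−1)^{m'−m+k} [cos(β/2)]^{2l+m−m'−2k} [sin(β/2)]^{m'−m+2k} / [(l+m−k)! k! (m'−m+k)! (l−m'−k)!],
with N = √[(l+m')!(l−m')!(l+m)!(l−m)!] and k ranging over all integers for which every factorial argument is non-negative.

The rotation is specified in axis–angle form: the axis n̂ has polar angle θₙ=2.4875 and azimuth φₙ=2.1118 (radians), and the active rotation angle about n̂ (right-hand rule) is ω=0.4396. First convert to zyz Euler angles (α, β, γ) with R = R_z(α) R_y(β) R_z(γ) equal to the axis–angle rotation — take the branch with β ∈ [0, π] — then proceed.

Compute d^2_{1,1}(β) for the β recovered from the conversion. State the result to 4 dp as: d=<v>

d=0.9132

Axis–angle → zyz. n̂ = (sinθₙcosφₙ, sinθₙsinφₙ, cosθₙ) = (-0.313344, +0.521550, -0.793600), ω = 0.4396.
R = I cosω + sinω [n̂]ₓ + (1−cosω) n̂n̂ᵀ gives
  R = [+0.914257, +0.322200, +0.245603; -0.353277, +0.930785, +0.093999; -0.198317, -0.172705, +0.964802]
β = atan2(√(R₁₃²+R₂₃²), R₃₃) = 0.266106; α = atan2(R₂₃, R₁₃) mod 2π = 0.365529; γ = atan2(R₃₂, −R₃₁) mod 2π = 5.566707
d^2_{1,1}(β=0.2661) via the finite sum:
Half-angle: c=0.991162, s=0.132661. N=√(6·1·6·1)=6.000000
k∈{0,1} keeps every argument non-negative
  k=0: (−1)^0·6.0000/(6)·0.9912^4·0.1327^0 = +0.965112
  k=1: (−1)^1·6.0000/(2)·0.9912^2·0.1327^2 = -0.051867
d^2_{1,1}(0.2661) = +0.965112 -0.051867 = +0.913245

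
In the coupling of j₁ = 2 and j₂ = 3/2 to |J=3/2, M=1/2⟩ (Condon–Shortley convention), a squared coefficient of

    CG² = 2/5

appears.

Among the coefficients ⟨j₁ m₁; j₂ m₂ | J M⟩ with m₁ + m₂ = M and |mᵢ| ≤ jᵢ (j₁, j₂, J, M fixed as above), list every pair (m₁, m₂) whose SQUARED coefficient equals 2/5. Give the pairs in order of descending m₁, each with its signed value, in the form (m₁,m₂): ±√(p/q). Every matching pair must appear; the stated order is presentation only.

Admissible pairs with m₁+m₂ = M = 1/2: (-1,3/2), (0,1/2), (1,-1/2), (2,-3/2)
  (m₁,m₂)=(2,-3/2): CG² = 2/5, CG = +√(2/5)   ← matches the target
  (m₁,m₂)=(1,-1/2): CG² = 0/1, CG = 0
  (m₁,m₂)=(0,1/2): CG² = 1/5, CG = −√(1/5)
  (m₁,m₂)=(-1,3/2): CG² = 2/5, CG = +√(2/5)   ← matches the target
Pairs with CG² = 2/5: (2,-3/2): +√(2/5); (-1,3/2): +√(2/5)

(2,-3/2): +√(2/5); (-1,3/2): +√(2/5)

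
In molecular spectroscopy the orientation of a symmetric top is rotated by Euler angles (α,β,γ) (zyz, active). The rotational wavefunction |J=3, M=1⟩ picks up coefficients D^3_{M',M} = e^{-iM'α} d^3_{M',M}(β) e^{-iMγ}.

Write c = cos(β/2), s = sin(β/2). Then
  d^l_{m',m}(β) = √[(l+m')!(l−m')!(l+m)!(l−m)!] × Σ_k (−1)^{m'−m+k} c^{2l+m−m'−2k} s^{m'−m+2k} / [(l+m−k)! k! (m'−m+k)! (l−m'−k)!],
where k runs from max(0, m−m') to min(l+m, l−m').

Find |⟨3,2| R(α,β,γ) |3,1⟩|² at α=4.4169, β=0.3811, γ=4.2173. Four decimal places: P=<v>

P=0.2560

D^3_{2,1}(4.4169,0.3811,4.2173) = e^{-i·2·4.4169}·d^3_{2,1}(0.3811)·e^{-i·1·4.2173}. Compute d first:
c=cos(0.381100/2)=0.981900, s=sin(0.381100/2)=0.189399; N=√[120·1·24·2]=75.894664
k∈{0,1} keeps every argument non-negative
  k=0: (−1)^1·75.8947/(24)·0.9819^5·0.1894^1 = -0.546656
  k=1: (−1)^2·75.8947/(12)·0.9819^3·0.1894^3 = +0.040678
d^3_{2,1}(0.3811) = -0.546656 +0.040678 = -0.505978
|D^3_{2,1}|² = |d^3_{2,1}(β)|² = (-0.505978)² = 0.256014 (the z-rotation phases have unit modulus)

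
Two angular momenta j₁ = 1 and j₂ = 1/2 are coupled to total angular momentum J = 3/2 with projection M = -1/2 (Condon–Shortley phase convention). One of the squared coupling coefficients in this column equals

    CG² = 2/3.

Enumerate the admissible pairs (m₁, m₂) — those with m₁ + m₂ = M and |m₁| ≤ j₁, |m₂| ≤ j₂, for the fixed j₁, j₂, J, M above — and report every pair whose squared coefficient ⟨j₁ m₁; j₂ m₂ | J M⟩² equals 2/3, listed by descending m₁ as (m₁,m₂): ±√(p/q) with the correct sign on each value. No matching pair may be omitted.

Admissible pairs with m₁+m₂ = M = -1/2: (-1,1/2), (0,-1/2)
  (m₁,m₂)=(0,-1/2): CG² = 2/3, CG = +√(2/3)   ← matches the target
  (m₁,m₂)=(-1,1/2): CG² = 1/3, CG = +√(1/3)
Pairs with CG² = 2/3: (0,-1/2): +√(2/3)

(0,-1/2): +√(2/3)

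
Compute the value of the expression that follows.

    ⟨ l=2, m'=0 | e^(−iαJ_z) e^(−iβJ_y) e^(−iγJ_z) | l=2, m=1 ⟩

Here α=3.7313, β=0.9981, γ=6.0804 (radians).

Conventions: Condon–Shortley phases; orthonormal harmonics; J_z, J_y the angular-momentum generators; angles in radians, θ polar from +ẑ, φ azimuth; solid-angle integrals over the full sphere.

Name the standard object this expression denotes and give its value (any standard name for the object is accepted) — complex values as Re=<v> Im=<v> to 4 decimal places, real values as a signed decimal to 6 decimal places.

Wigner D-matrix element, Re=0.5464 Im=0.1123

This is a Wigner D-matrix element — the rotation-matrix element ⟨l m'| R(α,β,γ) |l m⟩ in the angular-momentum basis.
D^2_{0,1}(3.7313,0.9981,6.0804) = e^{-i·0·3.7313}·d^2_{0,1}(0.9981)·e^{-i·1·6.0804}. Compute d first:
c=cos(0.998100/2)=0.878038, s=sin(0.998100/2)=0.478592; N=√[2·2·6·1]=4.898979
Admissible k: 1..2 (factorial args all ≥0)
  k=1: (−1)^0·4.8990/(2)·0.8780^3·0.4786^1 = +0.793561
  k=2: (−1)^1·4.8990/(2)·0.8780^1·0.4786^3 = -0.235768
d^2_{0,1}(0.9981) = +0.793561 -0.235768 = +0.557793
Phases: e^{-i·(0)·3.7313}=+1.000000+0.000000i, e^{-i·(1)·6.0804}=+0.979509+0.201398i ⇒ D=+0.546364+0.112339i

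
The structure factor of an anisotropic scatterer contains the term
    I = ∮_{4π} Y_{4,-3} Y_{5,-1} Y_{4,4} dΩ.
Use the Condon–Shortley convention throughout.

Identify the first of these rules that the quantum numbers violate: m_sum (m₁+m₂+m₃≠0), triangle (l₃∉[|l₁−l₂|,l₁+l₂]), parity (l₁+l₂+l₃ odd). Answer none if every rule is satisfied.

parity

Σmᵢ = 0  ✓
l₃∈[|l₁−l₂|,l₁+l₂]=[1,9], have l₃=4  ✓
Σlᵢ = 13 ⇒ odd  ✗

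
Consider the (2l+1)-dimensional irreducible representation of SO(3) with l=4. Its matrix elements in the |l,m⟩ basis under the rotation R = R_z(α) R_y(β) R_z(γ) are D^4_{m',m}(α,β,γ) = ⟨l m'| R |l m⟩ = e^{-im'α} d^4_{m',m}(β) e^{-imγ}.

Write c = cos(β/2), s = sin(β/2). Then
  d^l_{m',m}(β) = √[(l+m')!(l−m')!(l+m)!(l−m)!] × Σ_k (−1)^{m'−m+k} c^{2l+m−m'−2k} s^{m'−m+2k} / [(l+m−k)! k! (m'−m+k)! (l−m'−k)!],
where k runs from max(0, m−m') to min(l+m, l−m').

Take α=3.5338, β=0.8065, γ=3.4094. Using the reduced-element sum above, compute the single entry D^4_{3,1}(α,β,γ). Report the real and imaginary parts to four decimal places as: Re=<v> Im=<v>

First d^4_{3,1}(β=0.8065), then the phase factors e^{-i(3)α} and e^{-i(1)γ}:
c=cos(0.806500/2)=0.919791, s=sin(0.806500/2)=0.392410; N=√[5040·1·120·6]=1904.940944
k∈{0,1} keeps every argument non-negative
  k=0: (−1)^2·1904.9409/(240)·0.9198^6·0.3924^2 = +0.740088
  k=1: (−1)^3·1904.9409/(144)·0.9198^4·0.3924^4 = -0.224509
d^4_{3,1}(0.8065) = +0.740088 -0.224509 = +0.515579
D = (-0.384046+0.923314i)·(+0.515579)·(-0.964353+0.264618i) = +0.064979-0.511468i

Re=0.0650 Im=-0.5115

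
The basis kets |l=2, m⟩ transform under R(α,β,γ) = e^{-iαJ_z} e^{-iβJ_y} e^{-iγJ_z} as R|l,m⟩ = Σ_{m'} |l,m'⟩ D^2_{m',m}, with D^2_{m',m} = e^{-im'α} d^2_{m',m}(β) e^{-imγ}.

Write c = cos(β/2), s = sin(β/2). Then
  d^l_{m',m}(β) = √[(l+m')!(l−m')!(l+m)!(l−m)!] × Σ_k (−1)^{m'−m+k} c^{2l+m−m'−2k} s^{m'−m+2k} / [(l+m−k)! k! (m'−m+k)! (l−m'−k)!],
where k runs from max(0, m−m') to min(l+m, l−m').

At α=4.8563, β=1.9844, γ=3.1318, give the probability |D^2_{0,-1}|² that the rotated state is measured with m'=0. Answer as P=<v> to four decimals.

Split into d^2_{0,-1}(β=1.9844) × two z-phases.
Half-angle: c=0.546849, s=0.837231. N=√(2·2·1·6)=4.898979
Admissible k: 0..1 (factorial args all ≥0)
  k=0: (−1)^1·4.8990/(2)·0.5468^3·0.8372^1 = -0.335370
  k=1: (−1)^2·4.8990/(2)·0.5468^1·0.8372^3 = +0.786103
d^2_{0,-1}(1.9844) = -0.335370 +0.786103 = +0.450733
|D^2_{0,-1}|² = |d^2_{0,-1}(β)|² = (+0.450733)² = 0.203160 (the z-rotation phases have unit modulus)

P=0.2032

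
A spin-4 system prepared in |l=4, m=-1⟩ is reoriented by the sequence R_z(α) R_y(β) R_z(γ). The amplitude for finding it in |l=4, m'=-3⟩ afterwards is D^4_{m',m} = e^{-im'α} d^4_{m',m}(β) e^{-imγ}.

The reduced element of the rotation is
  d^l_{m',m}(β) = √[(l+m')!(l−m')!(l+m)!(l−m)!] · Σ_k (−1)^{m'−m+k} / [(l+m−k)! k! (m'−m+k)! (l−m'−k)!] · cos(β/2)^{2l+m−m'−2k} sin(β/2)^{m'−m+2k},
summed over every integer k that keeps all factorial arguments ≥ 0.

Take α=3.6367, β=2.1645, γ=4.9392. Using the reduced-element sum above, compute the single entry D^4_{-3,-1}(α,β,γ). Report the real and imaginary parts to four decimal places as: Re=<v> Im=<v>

First d^4_{-3,-1}(β=2.1645), then the phase factors e^{-i(-3)α} and e^{-i(-1)γ}:
With c≡cos(β/2)=0.469343 and s≡sin(β/2)=0.883016, N=[1·5040·6·120]^{1/2}=1904.940944
The bounds max(0,m−m')=2 and min(l+m,l−m')=3 give 2 terms
  k=2: (−1)^0·1904.9409/(240)·0.4693^6·0.8830^2 = +0.066153
  k=3: (−1)^1·1904.9409/(144)·0.4693^4·0.8830^4 = -0.390260
d^4_{-3,-1}(2.1645) = +0.066153 -0.390260 = -0.324107
D = (-0.085370-0.996349i)·(-0.324107)·(+0.224871-0.974388i) = +0.320875+0.045656i

Re=0.3209 Im=0.0457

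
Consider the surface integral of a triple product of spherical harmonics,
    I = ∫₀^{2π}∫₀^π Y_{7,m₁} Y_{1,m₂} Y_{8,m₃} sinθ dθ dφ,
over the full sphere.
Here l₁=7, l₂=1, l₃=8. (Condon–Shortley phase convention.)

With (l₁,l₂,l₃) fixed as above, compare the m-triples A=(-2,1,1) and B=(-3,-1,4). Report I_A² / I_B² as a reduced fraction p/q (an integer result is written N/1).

l's match ⇒ only the (l;m) 3-j factors differ between A and B.
A: triangle coeff Δ(7,1,8) = 1/2040; Σ_t [0,0]: t=0:+1/87091200 = 1/87091200; (3j)²=7/680 [(7 1 8; -2 1 1)], sign=-1
B: triangle coeff Δ(7,1,8) = 1/2040; Σ_t [0,0]: t=0:+1/174182400 = 1/174182400; (3j)²=11/340 [(7 1 8; -3 -1 4)], sign=+1
I_A²/I_B² = (7/680)/(11/340) = 7/22

7/22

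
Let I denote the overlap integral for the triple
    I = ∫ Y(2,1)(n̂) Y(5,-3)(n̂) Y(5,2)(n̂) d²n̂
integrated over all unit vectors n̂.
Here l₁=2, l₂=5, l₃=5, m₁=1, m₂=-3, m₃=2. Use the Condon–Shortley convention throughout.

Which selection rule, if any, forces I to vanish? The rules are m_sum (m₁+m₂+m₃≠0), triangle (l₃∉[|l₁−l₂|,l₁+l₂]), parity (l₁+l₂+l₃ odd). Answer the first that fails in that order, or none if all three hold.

none

m₁+m₂+m₃ = 1 − 3 + 2 = 0  ✓
triangle: |2−5|=3 ≤ l₃=5 ≤ 2+5=7  ✓
parity: l₁+l₂+l₃ = 12 is even  ✓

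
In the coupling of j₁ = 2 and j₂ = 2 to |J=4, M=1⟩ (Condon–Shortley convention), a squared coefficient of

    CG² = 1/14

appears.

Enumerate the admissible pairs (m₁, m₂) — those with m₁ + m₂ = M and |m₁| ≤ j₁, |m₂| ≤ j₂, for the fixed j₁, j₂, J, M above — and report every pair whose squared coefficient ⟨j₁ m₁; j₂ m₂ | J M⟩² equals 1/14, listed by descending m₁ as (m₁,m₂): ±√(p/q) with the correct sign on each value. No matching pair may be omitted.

Admissible pairs with m₁+m₂ = M = 1: (-1,2), (0,1), (1,0), (2,-1)
  (m₁,m₂)=(2,-1): CG² = 1/14, CG = +√(1/14)   ← matches the target
  (m₁,m₂)=(1,0): CG² = 3/7, CG = +√(3/7)
  (m₁,m₂)=(0,1): CG² = 3/7, CG = +√(3/7)
  (m₁,m₂)=(-1,2): CG² = 1/14, CG = +√(1/14)   ← matches the target
Pairs with CG² = 1/14: (2,-1): +√(1/14); (-1,2): +√(1/14)

(2,-1): +√(1/14); (-1,2): +√(1/14)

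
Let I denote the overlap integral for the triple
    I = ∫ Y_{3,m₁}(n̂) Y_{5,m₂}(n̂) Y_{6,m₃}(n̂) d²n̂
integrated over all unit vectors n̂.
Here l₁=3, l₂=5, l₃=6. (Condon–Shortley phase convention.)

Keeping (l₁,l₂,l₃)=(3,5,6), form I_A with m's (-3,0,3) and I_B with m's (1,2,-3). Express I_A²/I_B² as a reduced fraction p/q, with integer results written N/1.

Same 3,5,6: normalisation and zero-m 3j drop out of the ratio.
A: Δ: 2! 4! 8! / 15! → 1/675675; sum: t=2:+1/34560 = 1/34560; 3j²(3 5 6; -3 0 3) = Δ·Π!·Σ² = 4/143  (sign -1)
B: Δ: 2! 4! 8! / 15! → 1/675675; sum: t=0:+1/40320 t=1:−1/8640 t=2:+1/34560 = -1/16128; 3j²(3 5 6; 1 2 -3) = Δ·Π!·Σ² = 18/1001  (sign +1)
I_A²/I_B² = (4/143)/(18/1001) = 14/9

14/9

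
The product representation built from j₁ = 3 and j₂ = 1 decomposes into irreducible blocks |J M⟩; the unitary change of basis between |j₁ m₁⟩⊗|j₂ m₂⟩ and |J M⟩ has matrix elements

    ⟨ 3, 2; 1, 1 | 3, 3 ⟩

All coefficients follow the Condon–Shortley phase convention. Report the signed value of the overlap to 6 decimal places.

−√(1/4) = -0.500000

√[7·1!5!1!/8! · 5!1!2!0!6!0!] = √(3600)
  +(−1)^1/∏(1,0,0,1,5,0)! = -1/120  (running -1/120)
⟨..|..⟩ = √(3600)·(-1/120) = -0.500000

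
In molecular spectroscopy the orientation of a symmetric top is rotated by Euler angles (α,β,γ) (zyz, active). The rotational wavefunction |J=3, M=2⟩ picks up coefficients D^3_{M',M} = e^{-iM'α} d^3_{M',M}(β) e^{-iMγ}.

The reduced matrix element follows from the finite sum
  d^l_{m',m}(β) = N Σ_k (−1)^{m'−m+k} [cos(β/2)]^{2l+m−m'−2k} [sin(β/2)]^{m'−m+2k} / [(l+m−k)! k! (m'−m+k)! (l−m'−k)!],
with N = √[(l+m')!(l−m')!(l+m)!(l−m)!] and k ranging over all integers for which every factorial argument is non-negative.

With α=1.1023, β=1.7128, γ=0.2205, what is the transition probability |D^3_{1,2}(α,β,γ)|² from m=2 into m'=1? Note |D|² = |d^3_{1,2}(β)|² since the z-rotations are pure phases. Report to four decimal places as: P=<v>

First d^3_{1,2}(β=1.7128), then the phase factors e^{-i(1)α} and e^{-i(2)γ}:
c=cos(1.712800/2)=0.655161, s=sin(1.712800/2)=0.755489; N=√[24·2·120·1]=75.894664
k: max(0,(2)−(1))=1 … min(3+(2),3−(1))=2
  k=1: (−1)^0·75.8947/(24)·0.6552^5·0.7555^1 = +0.288383
  k=2: (−1)^1·75.8947/(12)·0.6552^3·0.7555^3 = -0.766936
d^3_{1,2}(1.7128) = +0.288383 -0.766936 = -0.478553
|D^3_{1,2}|² = |d^3_{1,2}(β)|² = (-0.478553)² = 0.229013 (the z-rotation phases have unit modulus)

P=0.2290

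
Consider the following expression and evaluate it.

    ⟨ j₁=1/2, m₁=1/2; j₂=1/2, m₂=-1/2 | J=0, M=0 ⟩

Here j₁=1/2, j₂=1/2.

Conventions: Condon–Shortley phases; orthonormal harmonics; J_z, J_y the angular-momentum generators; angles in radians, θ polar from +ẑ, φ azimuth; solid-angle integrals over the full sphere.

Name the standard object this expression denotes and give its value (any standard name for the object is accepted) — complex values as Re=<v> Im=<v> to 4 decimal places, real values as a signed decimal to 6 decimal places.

Clebsch–Gordan coefficient, +√(1/2) ≈ +0.707107

This is a Clebsch–Gordan (vector-coupling) coefficient.
j₁+j₂−J=1  J+j₁−j₂=0  J−j₁+j₂=0  j₁+j₂+J+1=2
(j₁±m₁, j₂±m₂, J±M) = (1,0,0,1,0,0)
P² = 1/2
sum k=0..0:
  [0] +1/1 = 1
S = 1
C² = P²·S² = 1/2 ; C = +0.707107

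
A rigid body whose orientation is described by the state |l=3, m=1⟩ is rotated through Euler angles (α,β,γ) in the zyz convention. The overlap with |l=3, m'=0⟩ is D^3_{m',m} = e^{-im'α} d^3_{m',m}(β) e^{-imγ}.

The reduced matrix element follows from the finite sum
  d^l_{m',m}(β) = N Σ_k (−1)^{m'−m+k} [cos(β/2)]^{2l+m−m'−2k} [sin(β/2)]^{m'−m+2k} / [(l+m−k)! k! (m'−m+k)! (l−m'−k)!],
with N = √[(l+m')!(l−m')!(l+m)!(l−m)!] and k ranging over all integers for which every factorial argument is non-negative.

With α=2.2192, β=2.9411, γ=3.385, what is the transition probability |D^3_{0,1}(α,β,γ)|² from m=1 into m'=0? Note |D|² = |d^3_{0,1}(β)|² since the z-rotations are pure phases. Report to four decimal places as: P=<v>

D^3_{0,1}(2.2192,2.9411,3.3850) = e^{-i·0·2.2192}·d^3_{0,1}(2.9411)·e^{-i·1·3.3850}. Compute d first:
c=cos(2.941100/2)=0.100079, s=sin(2.941100/2)=0.994980; N=√[6·6·24·2]=41.569219
k: max(0,(1)−(0))=1 … min(3+(1),3−(0))=3
  k=1: (−1)^0·41.5692/(12)·0.1001^5·0.9950^1 = +0.000035
  k=2: (−1)^1·41.5692/(4)·0.1001^3·0.9950^3 = -0.010261
  k=3: (−1)^2·41.5692/(12)·0.1001^1·0.9950^5 = +0.338067
d^3_{0,1}(2.9411) = +0.000035 -0.010261 +0.338067 = +0.327840
|D^3_{0,1}|² = |d^3_{0,1}(β)|² = (+0.327840)² = 0.107479 (the z-rotation phases have unit modulus)

P=0.1075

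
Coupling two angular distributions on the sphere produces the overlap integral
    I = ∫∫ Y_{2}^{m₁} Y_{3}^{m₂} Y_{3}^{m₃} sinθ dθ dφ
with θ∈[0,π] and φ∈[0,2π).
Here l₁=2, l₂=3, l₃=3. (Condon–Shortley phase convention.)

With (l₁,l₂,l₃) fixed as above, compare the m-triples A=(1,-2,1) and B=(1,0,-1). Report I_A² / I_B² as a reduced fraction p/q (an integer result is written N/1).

l's match ⇒ only the (l;m) 3-j factors differ between A and B.
A: triangle coeff Δ(2,3,3) = 1/3780; Σ_t [0,1]: t=0:+1/12 t=1:−1/48 = 1/16; (3j)²=1/28 [(2 3 3; 1 -2 1)], sign=+1
B: triangle coeff Δ(2,3,3) = 1/3780; Σ_t [0,1]: t=0:+1/12 t=1:−1/8 = -1/24; (3j)²=1/210 [(2 3 3; 1 0 -1)], sign=-1
I_A²/I_B² = (1/28)/(1/210) = 15/2

15/2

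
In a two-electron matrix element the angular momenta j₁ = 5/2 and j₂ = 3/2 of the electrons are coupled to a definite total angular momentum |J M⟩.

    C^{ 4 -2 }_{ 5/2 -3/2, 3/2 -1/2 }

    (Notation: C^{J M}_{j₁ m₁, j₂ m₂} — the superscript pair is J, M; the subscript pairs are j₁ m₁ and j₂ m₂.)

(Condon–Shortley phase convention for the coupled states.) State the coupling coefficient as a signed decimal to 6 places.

+0.731925  (= +√(15/28))

√[9·0!5!3!/9! · 1!4!1!2!2!6!] = √(8640/7)
  +(−1)^0/∏(0,0,4,1,1,2)! = 1/48  (running 1/48)
⟨..|..⟩ = √(8640/7)·(1/48) = +0.731925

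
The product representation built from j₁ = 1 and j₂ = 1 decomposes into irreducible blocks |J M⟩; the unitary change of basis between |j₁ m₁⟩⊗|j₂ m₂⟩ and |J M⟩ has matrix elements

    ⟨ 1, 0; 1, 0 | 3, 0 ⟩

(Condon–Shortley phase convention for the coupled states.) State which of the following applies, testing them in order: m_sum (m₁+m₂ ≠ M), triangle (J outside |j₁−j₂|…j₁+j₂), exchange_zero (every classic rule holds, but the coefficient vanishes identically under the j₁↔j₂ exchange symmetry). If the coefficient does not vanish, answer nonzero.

m-sum: m₁+m₂ = 0+0 = 0, M = 0  ✓
triangle: need |j₁−j₂| ≤ J ≤ j₁+j₂, i.e. J ∈ [0, 2]; J = 3 is outside ✗ ⇒ coefficient is 0

triangle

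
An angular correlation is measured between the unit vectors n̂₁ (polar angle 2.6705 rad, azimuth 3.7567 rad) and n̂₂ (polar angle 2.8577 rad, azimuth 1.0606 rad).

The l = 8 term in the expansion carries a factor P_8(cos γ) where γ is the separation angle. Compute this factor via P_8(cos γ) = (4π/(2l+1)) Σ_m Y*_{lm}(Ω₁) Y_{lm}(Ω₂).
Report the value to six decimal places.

Expand P_8 via completeness: Σ_{m} conj(Y_{8,m}) at Ω₁ times Y_{8,m} at Ω₂ —
  term(m=-8) = -0.000000+0.000000i   from Y*(Ω₁)=+0.000192-0.000908i, Y(Ω₂)=-0.000012-0.000016i
  term(m=-7) = +0.000002+0.000000i   from Y*(Ω₁)=-0.002882-0.006694i, Y(Ω₂)=-0.000112+0.000243i
  term(m=-6) = -0.000075-0.000038i   from Y*(Ω₁)=-0.030619-0.018733i, Y(Ω₂)=+0.002323-0.000187i
  term(m=-5) = +0.001106+0.001434i   from Y*(Ω₁)=-0.124060+0.008207i, Y(Ω₂)=-0.008111-0.012098i
  term(m=-4) = -0.004309-0.020102i   from Y*(Ω₁)=-0.237907+0.192845i, Y(Ω₂)=-0.030402+0.059852i
  term(m=-3) = -0.026284+0.110112i   from Y*(Ω₁)=-0.136966+0.486320i, Y(Ω₂)=+0.223882-0.009007i
  term(m=-2) = +0.139364-0.172406i   from Y*(Ω₁)=+0.147177+0.415295i, Y(Ω₂)=-0.263163-0.428842i
  term(m=-1) = +0.042180-0.020141i   from Y*(Ω₁)=-0.062904-0.044445i, Y(Ω₂)=-0.296369+0.529593i
  term(m=+0) = +0.002754+0.000000i   from Y*(Ω₁)=-0.470083-0.000000i, Y(Ω₂)=-0.005859+0.000000i
  term(m=+1) = +0.042180+0.020141i   from Y*(Ω₁)=+0.062904-0.044445i, Y(Ω₂)=+0.296369+0.529593i
  term(m=+2) = +0.139364+0.172406i   from Y*(Ω₁)=+0.147177-0.415295i, Y(Ω₂)=-0.263163+0.428842i
  term(m=+3) = -0.026284-0.110112i   from Y*(Ω₁)=+0.136966+0.486320i, Y(Ω₂)=-0.223882-0.009007i
  term(m=+4) = -0.004309+0.020102i   from Y*(Ω₁)=-0.237907-0.192845i, Y(Ω₂)=-0.030402-0.059852i
  term(m=+5) = +0.001106-0.001434i   from Y*(Ω₁)=+0.124060+0.008207i, Y(Ω₂)=+0.008111-0.012098i
  term(m=+6) = -0.000075+0.000038i   from Y*(Ω₁)=-0.030619+0.018733i, Y(Ω₂)=+0.002323+0.000187i
  term(m=+7) = +0.000002-0.000000i   from Y*(Ω₁)=+0.002882-0.006694i, Y(Ω₂)=+0.000112+0.000243i
  term(m=+8) = -0.000000-0.000000i   from Y*(Ω₁)=+0.000192+0.000908i, Y(Ω₂)=-0.000012+0.000016i
Σ over m = +0.306722-0.000000i; ×(4π/17) → +0.226729-0.000000i. Real part: 0.226729

0.226729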